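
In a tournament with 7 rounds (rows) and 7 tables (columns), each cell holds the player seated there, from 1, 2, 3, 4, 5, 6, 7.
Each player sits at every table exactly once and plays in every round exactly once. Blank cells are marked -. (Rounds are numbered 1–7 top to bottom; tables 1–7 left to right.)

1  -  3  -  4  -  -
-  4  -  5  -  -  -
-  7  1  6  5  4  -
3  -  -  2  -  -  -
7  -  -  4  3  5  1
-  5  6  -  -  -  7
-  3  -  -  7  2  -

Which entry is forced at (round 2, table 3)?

Round 1, table 4: round 1 has {1, 3, 4} and table 4 has {2, 4, 5, 6}, leaving only 7.
Round 1, table 6: round 1 has {1, 3, 4, 7} and table 6 has {2, 4, 5}, leaving only 6.
Round 1, table 2: round 1 has {1, 3, 4, 6, 7} and table 2 has {3, 4, 5, 7}, leaving only 2.
Round 1, table 7: round 1 has {1, 2, 3, 4, 6, 7} and table 7 has {1, 7}, leaving only 5.
Round 3, table 1: round 3 has {1, 4, 5, 6, 7} and table 1 has {1, 3, 7}, leaving only 2.
Round 2, table 1: round 2 has {4, 5} and table 1 has {1, 2, 3, 7}, leaving only 6.
Round 3, table 7: round 3 has {1, 2, 4, 5, 6, 7} and table 7 has {1, 5, 7}, leaving only 3.
Round 2, table 7: round 2 has {4, 5, 6} and table 7 has {1, 3, 5, 7}, leaving only 2.
Round 2 already has {2, 4, 5, 6} and table 3 already has {1, 3, 6}, so round 2, table 3 must be 7.

7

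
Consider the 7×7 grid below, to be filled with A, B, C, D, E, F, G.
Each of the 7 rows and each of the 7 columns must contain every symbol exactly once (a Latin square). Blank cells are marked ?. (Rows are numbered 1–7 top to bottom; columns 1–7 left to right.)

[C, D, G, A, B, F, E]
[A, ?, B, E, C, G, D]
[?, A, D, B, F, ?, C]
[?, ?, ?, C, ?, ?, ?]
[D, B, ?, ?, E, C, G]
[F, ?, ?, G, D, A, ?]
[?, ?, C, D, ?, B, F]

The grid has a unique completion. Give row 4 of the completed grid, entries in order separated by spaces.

Row 2, column 2: row 2 has {A, B, C, D, E, G} and column 2 has {A, B, D}, leaving only F.
Row 3, column 6: row 3 has {A, B, C, D, F} and column 6 has {A, B, C, F, G}, leaving only E.
Row 4, column 6: row 4 has {C} and column 6 has {A, B, C, E, F, G}, leaving only D.
Row 3, column 1: row 3 has {A, B, C, D, E, F} and column 1 has {A, C, D, F}, leaving only G.
Row 5, column 4: row 5 has {B, C, D, E, G} and column 4 has {A, B, C, D, E, G}, leaving only F.
Row 5, column 3: row 5 has {B, C, D, E, F, G} and column 3 has {B, C, D, G}, leaving only A.
Row 6, column 3: row 6 has {A, D, F, G} and column 3 has {A, B, C, D, G}, leaving only E.
Row 4, column 3: row 4 has {C, D} and column 3 has {A, B, C, D, E, G}, leaving only F.
Row 6, column 2: row 6 has {A, D, E, F, G} and column 2 has {A, B, D, F}, leaving only C.
Row 6, column 7: row 6 has {A, C, D, E, F, G} and column 7 has {C, D, E, F, G}, leaving only B.
Row 4, column 7: row 4 has {C, D, F} and column 7 has {B, C, D, E, F, G}, leaving only A.
Row 4, column 5: row 4 has {A, C, D, F} and column 5 has {B, C, D, E, F}, leaving only G.
Row 4, column 2: row 4 has {A, C, D, F, G} and column 2 has {A, B, C, D, F}, leaving only E.
Row 4, column 1: row 4 has {A, C, D, E, F, G} and column 1 has {A, C, D, F, G}, leaving only B.
So row 4 reads: B E F C G D A.

B E F C G D A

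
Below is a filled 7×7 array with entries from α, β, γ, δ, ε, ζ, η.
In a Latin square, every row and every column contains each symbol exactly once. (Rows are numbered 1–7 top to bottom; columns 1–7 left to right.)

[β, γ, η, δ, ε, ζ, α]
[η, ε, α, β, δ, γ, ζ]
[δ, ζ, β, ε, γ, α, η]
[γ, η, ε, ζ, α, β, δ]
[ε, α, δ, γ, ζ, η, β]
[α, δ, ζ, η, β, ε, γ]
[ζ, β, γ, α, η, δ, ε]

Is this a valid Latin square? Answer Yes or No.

Each row is a permutation of the 7 symbols, and so is each column.

Yes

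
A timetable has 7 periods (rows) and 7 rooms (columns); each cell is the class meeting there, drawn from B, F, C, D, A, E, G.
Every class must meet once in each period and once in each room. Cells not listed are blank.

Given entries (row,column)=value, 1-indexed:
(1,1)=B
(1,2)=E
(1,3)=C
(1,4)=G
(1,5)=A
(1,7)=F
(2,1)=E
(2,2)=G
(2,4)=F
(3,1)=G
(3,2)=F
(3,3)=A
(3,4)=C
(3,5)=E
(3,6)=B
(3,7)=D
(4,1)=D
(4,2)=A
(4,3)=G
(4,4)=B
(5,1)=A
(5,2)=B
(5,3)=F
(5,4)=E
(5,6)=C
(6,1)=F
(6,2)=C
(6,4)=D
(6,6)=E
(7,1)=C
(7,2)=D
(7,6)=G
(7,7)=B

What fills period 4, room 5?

C

Period 1, room 6: period 1 has {B, F, C, A, E, G} and room 6 has {B, C, E, G}, leaving only D.
Period 2, room 6: period 2 has {F, E, G} and room 6 has {B, C, D, E, G}, leaving only A.
Period 2, room 7: period 2 has {F, A, E, G} and room 7 has {B, F, D}, leaving only C.
Period 4, room 6: period 4 has {B, D, A, G} and room 6 has {B, C, D, A, E, G}, leaving only F.
Period 4 already has {B, F, D, A, G} and room 5 already has {A, E}, so period 4, room 5 must be C.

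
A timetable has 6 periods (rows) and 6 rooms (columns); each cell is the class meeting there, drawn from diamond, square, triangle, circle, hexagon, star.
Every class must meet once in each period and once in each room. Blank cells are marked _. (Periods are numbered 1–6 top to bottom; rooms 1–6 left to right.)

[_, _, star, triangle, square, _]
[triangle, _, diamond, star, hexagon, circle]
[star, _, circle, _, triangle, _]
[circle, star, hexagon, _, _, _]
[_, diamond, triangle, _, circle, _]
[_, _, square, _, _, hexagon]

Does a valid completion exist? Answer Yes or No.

Yes

No period or room among the givens repeats a symbol, and propagating forced cells runs into no contradiction.
One valid completion exists (for instance, hexagon circle star triangle square diamond / triangle square diamond star hexagon circle / star hexagon circle diamond triangle square / circle star hexagon square diamond triangle / square diamond triangle hexagon circle star / diamond triangle square circle star hexagon).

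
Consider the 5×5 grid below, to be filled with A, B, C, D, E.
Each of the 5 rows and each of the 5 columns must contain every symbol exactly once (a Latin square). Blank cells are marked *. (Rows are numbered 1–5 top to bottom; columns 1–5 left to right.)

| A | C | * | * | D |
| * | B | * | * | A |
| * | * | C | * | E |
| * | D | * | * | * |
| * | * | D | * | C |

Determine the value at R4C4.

Row 2, column 3: row 2 has {A, B} and column 3 has {C, D}, leaving only E.
Row 1, column 3: row 1 has {A, C, D} and column 3 has {C, D, E}, leaving only B.
Row 1, column 4: row 1 has {A, B, C, D} and column 4 has {}, leaving only E.
Row 3, column 2: row 3 has {C, E} and column 2 has {B, C, D}, leaving only A.
Row 4, column 3: row 4 has {D} and column 3 has {B, C, D, E}, leaving only A.
Row 4, column 5: row 4 has {A, D} and column 5 has {A, C, D, E}, leaving only B.
Row 4 already has {A, B, D} and column 4 already has {E}, so row 4, column 4 must be C.

C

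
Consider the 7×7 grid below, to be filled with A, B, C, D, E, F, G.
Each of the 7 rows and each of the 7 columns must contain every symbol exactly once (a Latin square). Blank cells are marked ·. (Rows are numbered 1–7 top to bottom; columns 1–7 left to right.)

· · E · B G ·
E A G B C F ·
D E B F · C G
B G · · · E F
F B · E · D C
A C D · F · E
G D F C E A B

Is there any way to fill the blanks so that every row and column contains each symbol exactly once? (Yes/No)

Yes

No row or column among the givens repeats a symbol, and propagating forced cells runs into no contradiction.
One valid completion exists (for instance, C F E D B G A / E A G B C F D / D E B F A C G / B G C A D E F / F B A E G D C / A C D G F B E / G D F C E A B).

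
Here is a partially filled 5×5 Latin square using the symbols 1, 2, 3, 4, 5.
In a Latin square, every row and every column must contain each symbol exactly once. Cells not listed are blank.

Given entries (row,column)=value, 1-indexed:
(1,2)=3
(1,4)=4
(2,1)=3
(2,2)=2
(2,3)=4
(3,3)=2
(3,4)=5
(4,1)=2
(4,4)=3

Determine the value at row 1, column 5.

Row 2, column 4: row 2 has {2, 3, 4} and column 4 has {3, 4, 5}, leaving only 1.
Row 2, column 5: row 2 has {1, 2, 3, 4} and column 5 has {}, leaving only 5.
Row 5, column 4: row 5 has {} and column 4 has {1, 3, 4, 5}, leaving only 2.
Row 1, column 5 is narrowed to {1, 2}.
If it were 1, then row 1, column 3 would be left with no valid symbol.
So row 1, column 5 must be 2.

2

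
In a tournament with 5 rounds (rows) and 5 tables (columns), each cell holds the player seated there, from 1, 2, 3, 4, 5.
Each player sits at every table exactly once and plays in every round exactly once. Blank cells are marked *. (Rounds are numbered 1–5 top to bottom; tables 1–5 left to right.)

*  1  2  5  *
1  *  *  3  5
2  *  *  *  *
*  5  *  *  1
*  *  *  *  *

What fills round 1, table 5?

4

Round 2, table 3: round 2 has {1, 3, 5} and table 3 has {2}, leaving only 4.
Round 2, table 2: round 2 has {1, 3, 4, 5} and table 2 has {1, 5}, leaving only 2.
Round 4, table 3: round 4 has {1, 5} and table 3 has {2, 4}, leaving only 3.
Round 4, table 1: round 4 has {1, 3, 5} and table 1 has {1, 2}, leaving only 4.
Round 1, table 1: round 1 has {1, 2, 5} and table 1 has {1, 2, 4}, leaving only 3.
Round 1 already has {1, 2, 3, 5} and table 5 already has {1, 5}, so round 1, table 5 must be 4.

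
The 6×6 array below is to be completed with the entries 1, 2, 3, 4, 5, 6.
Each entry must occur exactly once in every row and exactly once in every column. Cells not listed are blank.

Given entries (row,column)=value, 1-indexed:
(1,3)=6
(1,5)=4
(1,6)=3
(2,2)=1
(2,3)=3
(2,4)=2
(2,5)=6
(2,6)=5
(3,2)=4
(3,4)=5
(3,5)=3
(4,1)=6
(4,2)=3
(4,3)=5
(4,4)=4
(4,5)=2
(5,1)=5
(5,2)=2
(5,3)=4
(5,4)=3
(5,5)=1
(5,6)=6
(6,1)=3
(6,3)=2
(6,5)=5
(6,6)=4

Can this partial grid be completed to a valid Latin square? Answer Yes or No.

No

Row 1, column 2: row 1 has {3, 4, 6} and column 2 has {1, 2, 3, 4}, so it must be 5.
Row 1, column 4: row 1 has {3, 4, 5, 6} and column 4 has {2, 3, 4, 5}, so it must be 1.
Row 1, column 1: row 1 has {1, 3, 4, 5, 6} and column 1 has {3, 5, 6}, so it must be 2.
Row 2, column 1: row 2 has {1, 2, 3, 5, 6} and column 1 has {2, 3, 5, 6}, so it must be 4.
Row 3, column 1: row 3 has {3, 4, 5} and column 1 has {2, 3, 4, 5, 6}, so it must be 1.
Now row 3, column 3: row 3 together with column 3 already contain {1, 2, 3, 4, 5, 6} — every symbol — so nothing can go there. The grid has no valid completion.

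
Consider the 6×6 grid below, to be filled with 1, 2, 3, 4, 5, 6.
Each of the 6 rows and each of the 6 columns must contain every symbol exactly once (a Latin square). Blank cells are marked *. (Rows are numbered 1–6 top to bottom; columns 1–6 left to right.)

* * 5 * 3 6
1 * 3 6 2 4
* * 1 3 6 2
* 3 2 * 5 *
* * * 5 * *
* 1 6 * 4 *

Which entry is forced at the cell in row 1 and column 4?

1

Row 2, column 2: row 2 has {1, 2, 3, 4, 6} and column 2 has {1, 3}, leaving only 5.
Row 3, column 2: row 3 has {1, 2, 3, 6} and column 2 has {1, 3, 5}, leaving only 4.
Row 1, column 2: row 1 has {3, 5, 6} and column 2 has {1, 3, 4, 5}, leaving only 2.
Row 1, column 1: row 1 has {2, 3, 5, 6} and column 1 has {1}, leaving only 4.
Row 1 already has {2, 3, 4, 5, 6} and column 4 already has {3, 5, 6}, so row 1, column 4 must be 1.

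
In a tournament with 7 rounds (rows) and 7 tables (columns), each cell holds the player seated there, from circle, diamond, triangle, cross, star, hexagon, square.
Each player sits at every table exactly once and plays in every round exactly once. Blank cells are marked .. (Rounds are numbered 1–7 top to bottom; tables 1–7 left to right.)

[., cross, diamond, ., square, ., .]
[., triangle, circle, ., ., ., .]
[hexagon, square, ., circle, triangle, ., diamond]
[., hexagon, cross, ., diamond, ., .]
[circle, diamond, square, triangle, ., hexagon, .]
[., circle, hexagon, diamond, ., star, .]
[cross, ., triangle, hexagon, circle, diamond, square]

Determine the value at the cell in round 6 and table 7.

triangle

Round 1, table 4: round 1 has {diamond, cross, square} and table 4 has {circle, diamond, triangle, hexagon}, leaving only star.
Round 1, table 1: round 1 has {diamond, cross, star, square} and table 1 has {circle, cross, hexagon}, leaving only triangle.
Round 1, table 6: round 1 has {diamond, triangle, cross, star, square} and table 6 has {diamond, star, hexagon}, leaving only circle.
Round 1, table 7: round 1 has {circle, diamond, triangle, cross, star, square} and table 7 has {diamond, square}, leaving only hexagon.
Round 3, table 3: round 3 has {circle, diamond, triangle, hexagon, square} and table 3 has {circle, diamond, triangle, cross, hexagon, square}, leaving only star.
Round 3, table 6: round 3 has {circle, diamond, triangle, star, hexagon, square} and table 6 has {circle, diamond, star, hexagon}, leaving only cross.
Round 2, table 6: round 2 has {circle, triangle} and table 6 has {circle, diamond, cross, star, hexagon}, leaving only square.
Round 2, table 4: round 2 has {circle, triangle, square} and table 4 has {circle, diamond, triangle, star, hexagon}, leaving only cross.
Round 2, table 7: round 2 has {circle, triangle, cross, square} and table 7 has {diamond, hexagon, square}, leaving only star.
Round 2, table 1: round 2 has {circle, triangle, cross, star, square} and table 1 has {circle, triangle, cross, hexagon}, leaving only diamond.
Round 2, table 5: round 2 has {circle, diamond, triangle, cross, star, square} and table 5 has {circle, diamond, triangle, square}, leaving only hexagon.
Round 4, table 4: round 4 has {diamond, cross, hexagon} and table 4 has {circle, diamond, triangle, cross, star, hexagon}, leaving only square.
Round 4, table 1: round 4 has {diamond, cross, hexagon, square} and table 1 has {circle, diamond, triangle, cross, hexagon}, leaving only star.
Round 4, table 6: round 4 has {diamond, cross, star, hexagon, square} and table 6 has {circle, diamond, cross, star, hexagon, square}, leaving only triangle.
Round 4, table 7: round 4 has {diamond, triangle, cross, star, hexagon, square} and table 7 has {diamond, star, hexagon, square}, leaving only circle.
Round 5, table 7: round 5 has {circle, diamond, triangle, hexagon, square} and table 7 has {circle, diamond, star, hexagon, square}, leaving only cross.
Round 6 already has {circle, diamond, star, hexagon} and table 7 already has {circle, diamond, cross, star, hexagon, square}, so round 6, table 7 must be triangle.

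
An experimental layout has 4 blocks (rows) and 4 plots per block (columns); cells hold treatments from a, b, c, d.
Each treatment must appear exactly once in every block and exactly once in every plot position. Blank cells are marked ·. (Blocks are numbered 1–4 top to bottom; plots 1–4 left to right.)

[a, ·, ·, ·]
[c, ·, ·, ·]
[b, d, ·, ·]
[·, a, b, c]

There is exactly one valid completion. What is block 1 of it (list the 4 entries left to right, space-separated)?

a c d b

Block 2, plot 2: block 2 has {c} and plot 2 has {a, d}, leaving only b.
Block 1, plot 2: block 1 has {a} and plot 2 has {a, b, d}, leaving only c.
Block 1, plot 3: block 1 has {a, c} and plot 3 has {b}, leaving only d.
Block 1, plot 4: block 1 has {a, c, d} and plot 4 has {c}, leaving only b.
So block 1 reads: a c d b.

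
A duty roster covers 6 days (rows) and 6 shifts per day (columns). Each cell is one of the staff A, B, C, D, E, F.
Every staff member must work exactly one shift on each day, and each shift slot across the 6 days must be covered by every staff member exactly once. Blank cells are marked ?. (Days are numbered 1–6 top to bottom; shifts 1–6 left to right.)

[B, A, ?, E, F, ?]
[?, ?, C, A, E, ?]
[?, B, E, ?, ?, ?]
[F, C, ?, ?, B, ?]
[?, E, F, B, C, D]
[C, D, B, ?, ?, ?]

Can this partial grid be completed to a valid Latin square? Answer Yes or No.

Day 1, shift 3: day 1 has {A, B, E, F} and shift 3 has {B, C, E, F}, so it must be D.
Day 1, shift 6: day 1 has {A, B, D, E, F} and shift 6 has {D}, so it must be C.
Day 2, shift 1: day 2 has {A, C, E} and shift 1 has {B, C, F}, so it must be D.
Day 2, shift 2: day 2 has {A, C, D, E} and shift 2 has {A, B, C, D, E}, so it must be F.
Day 2, shift 6: day 2 has {A, C, D, E, F} and shift 6 has {C, D}, so it must be B.
Day 3, shift 1: day 3 has {B, E} and shift 1 has {B, C, D, F}, so it must be A.
Now day 5, shift 1: day 5 together with shift 1 already contain {A, B, C, D, E, F} — every symbol — so nothing can go there. The grid has no valid completion.

No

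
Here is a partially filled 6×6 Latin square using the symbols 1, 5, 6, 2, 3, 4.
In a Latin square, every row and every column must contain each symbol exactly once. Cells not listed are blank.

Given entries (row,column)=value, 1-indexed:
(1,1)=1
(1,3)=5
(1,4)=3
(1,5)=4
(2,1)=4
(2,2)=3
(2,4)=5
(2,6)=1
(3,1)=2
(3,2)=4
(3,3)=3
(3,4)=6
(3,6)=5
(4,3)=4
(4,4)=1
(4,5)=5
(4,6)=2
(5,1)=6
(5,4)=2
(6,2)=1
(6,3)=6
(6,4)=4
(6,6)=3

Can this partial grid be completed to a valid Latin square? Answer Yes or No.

No row or column among the givens repeats a symbol, and propagating forced cells runs into no contradiction.
One valid completion exists (for instance, 1 2 5 3 4 6 / 4 3 2 5 6 1 / 2 4 3 6 1 5 / 3 6 4 1 5 2 / 6 5 1 2 3 4 / 5 1 6 4 2 3).

Yes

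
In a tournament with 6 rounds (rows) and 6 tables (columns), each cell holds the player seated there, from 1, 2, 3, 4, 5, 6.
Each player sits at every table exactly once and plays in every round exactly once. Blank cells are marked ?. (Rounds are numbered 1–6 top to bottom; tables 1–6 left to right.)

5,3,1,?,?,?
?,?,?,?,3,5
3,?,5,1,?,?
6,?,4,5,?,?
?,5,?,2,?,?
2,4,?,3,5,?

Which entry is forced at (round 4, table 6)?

Round 6, table 3: round 6 has {2, 3, 4, 5} and table 3 has {1, 4, 5}, leaving only 6.
Round 2, table 3: round 2 has {3, 5} and table 3 has {1, 4, 5, 6}, leaving only 2.
Round 5, table 3: round 5 has {2, 5} and table 3 has {1, 2, 4, 5, 6}, leaving only 3.
Round 6, table 6: round 6 has {2, 3, 4, 5, 6} and table 6 has {5}, leaving only 1.
Round 4, table 6 is narrowed to {2, 3}.
If it were 2, then round 4, table 5 would be left with no valid symbol.
So round 4, table 6 must be 3.

3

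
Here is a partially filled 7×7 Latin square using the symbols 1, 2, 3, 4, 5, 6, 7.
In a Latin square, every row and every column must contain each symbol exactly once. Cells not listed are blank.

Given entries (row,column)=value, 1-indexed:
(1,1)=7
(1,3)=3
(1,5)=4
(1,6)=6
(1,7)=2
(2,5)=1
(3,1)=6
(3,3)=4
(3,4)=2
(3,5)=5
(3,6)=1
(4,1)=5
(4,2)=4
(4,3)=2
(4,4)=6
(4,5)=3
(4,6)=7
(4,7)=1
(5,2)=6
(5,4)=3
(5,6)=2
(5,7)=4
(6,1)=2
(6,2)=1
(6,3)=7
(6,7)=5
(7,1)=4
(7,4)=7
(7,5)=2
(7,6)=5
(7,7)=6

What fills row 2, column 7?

Row 1, column 2: row 1 has {2, 3, 4, 6, 7} and column 2 has {1, 4, 6}, leaving only 5.
Row 1, column 4: row 1 has {2, 3, 4, 5, 6, 7} and column 4 has {2, 3, 6, 7}, leaving only 1.
Row 2, column 1: row 2 has {1} and column 1 has {2, 4, 5, 6, 7}, leaving only 3.
Row 2 already has {1, 3} and column 7 already has {1, 2, 4, 5, 6}, so row 2, column 7 must be 7.

7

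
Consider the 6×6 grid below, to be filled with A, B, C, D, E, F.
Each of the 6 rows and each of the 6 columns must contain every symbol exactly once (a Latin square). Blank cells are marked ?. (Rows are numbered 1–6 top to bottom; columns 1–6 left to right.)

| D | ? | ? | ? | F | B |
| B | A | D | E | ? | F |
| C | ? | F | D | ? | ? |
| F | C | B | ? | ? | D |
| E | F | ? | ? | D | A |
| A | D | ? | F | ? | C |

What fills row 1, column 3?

Row 1, column 2: row 1 has {B, D, F} and column 2 has {A, C, D, F}, leaving only E.
Row 2, column 5: row 2 has {A, B, D, E, F} and column 5 has {D, F}, leaving only C.
Row 3, column 2: row 3 has {C, D, F} and column 2 has {A, C, D, E, F}, leaving only B.
Row 3, column 6: row 3 has {B, C, D, F} and column 6 has {A, B, C, D, F}, leaving only E.
Row 3, column 5: row 3 has {B, C, D, E, F} and column 5 has {C, D, F}, leaving only A.
Row 4, column 4: row 4 has {B, C, D, F} and column 4 has {D, E, F}, leaving only A.
Row 1, column 4: row 1 has {B, D, E, F} and column 4 has {A, D, E, F}, leaving only C.
Row 1 already has {B, C, D, E, F} and column 3 already has {B, D, F}, so row 1, column 3 must be A.

A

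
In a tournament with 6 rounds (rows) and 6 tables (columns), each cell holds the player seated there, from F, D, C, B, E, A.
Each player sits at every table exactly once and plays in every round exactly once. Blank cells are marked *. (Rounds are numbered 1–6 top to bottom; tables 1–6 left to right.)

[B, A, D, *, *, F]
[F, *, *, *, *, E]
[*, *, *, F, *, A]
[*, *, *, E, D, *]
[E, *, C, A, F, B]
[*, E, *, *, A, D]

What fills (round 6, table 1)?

C

Round 6 already has {D, E, A} and table 1 already has {F, B, E}, so round 6, table 1 must be C.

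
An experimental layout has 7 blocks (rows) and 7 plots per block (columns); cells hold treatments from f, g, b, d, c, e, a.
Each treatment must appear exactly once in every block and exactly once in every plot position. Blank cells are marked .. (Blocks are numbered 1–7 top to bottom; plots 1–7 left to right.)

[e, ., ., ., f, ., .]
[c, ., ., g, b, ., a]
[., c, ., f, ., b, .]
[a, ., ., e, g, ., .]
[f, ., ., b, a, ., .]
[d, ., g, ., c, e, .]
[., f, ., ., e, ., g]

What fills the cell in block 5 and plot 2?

g

Block 3, plot 1: block 3 has {f, b, c} and plot 1 has {f, d, c, e, a}, leaving only g.
Block 3, plot 5: block 3 has {f, g, b, c} and plot 5 has {f, g, b, c, e, a}, leaving only d.
Block 3, plot 7: block 3 has {f, g, b, d, c} and plot 7 has {g, a}, leaving only e.
Block 3, plot 3: block 3 has {f, g, b, d, c, e} and plot 3 has {g}, leaving only a.
Block 6, plot 4: block 6 has {g, d, c, e} and plot 4 has {f, g, b, e}, leaving only a.
Block 6, plot 2: block 6 has {g, d, c, e, a} and plot 2 has {f, c}, leaving only b.
Block 4, plot 2: block 4 has {g, e, a} and plot 2 has {f, b, c}, leaving only d.
Block 2, plot 2: block 2 has {g, b, c, a} and plot 2 has {f, b, d, c}, leaving only e.
Block 5 already has {f, b, a} and plot 2 already has {f, b, d, c, e}, so block 5, plot 2 must be g.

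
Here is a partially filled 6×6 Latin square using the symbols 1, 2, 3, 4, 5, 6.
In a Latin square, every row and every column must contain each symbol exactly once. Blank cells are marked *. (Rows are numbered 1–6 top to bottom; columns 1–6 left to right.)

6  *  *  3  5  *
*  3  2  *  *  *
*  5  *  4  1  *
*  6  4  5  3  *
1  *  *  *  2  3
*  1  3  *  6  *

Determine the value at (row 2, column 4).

1

Row 1, column 3: row 1 has {3, 5, 6} and column 3 has {2, 3, 4}, leaving only 1.
Row 2, column 5: row 2 has {2, 3} and column 5 has {1, 2, 3, 5, 6}, leaving only 4.
Row 2, column 1: row 2 has {2, 3, 4} and column 1 has {1, 6}, leaving only 5.
Row 3, column 3: row 3 has {1, 4, 5} and column 3 has {1, 2, 3, 4}, leaving only 6.
Row 3, column 6: row 3 has {1, 4, 5, 6} and column 6 has {3}, leaving only 2.
Row 1, column 6: row 1 has {1, 3, 5, 6} and column 6 has {2, 3}, leaving only 4.
Row 1, column 2: row 1 has {1, 3, 4, 5, 6} and column 2 has {1, 3, 5, 6}, leaving only 2.
Row 3, column 1: row 3 has {1, 2, 4, 5, 6} and column 1 has {1, 5, 6}, leaving only 3.
Row 4, column 1: row 4 has {3, 4, 5, 6} and column 1 has {1, 3, 5, 6}, leaving only 2.
Row 4, column 6: row 4 has {2, 3, 4, 5, 6} and column 6 has {2, 3, 4}, leaving only 1.
Row 2, column 6: row 2 has {2, 3, 4, 5} and column 6 has {1, 2, 3, 4}, leaving only 6.
Row 2 already has {2, 3, 4, 5, 6} and column 4 already has {3, 4, 5}, so row 2, column 4 must be 1.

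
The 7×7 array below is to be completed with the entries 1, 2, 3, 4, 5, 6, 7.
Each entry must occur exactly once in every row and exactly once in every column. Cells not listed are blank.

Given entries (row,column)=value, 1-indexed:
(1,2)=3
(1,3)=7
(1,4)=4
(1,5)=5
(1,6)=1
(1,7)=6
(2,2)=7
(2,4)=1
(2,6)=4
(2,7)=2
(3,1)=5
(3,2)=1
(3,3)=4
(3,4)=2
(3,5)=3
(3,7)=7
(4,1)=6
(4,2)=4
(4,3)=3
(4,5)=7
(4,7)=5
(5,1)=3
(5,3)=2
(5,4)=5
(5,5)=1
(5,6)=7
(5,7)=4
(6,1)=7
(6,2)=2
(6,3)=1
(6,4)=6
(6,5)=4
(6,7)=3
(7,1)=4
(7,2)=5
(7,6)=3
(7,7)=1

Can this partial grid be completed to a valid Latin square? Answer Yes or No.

Row 2, column 1: row 2 together with column 1 already contain {1, 2, 3, 4, 5, 6, 7} — every symbol — so nothing can go there. The grid has no valid completion.

No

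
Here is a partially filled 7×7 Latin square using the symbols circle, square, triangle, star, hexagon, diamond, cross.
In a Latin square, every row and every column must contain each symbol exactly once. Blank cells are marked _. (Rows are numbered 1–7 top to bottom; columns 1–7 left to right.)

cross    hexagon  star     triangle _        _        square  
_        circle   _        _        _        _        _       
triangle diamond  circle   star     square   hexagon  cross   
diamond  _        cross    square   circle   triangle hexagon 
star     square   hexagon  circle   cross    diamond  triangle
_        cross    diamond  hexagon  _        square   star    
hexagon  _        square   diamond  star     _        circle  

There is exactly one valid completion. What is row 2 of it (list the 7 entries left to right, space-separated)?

square circle triangle cross hexagon star diamond

Row 2, column 1: row 2 has {circle} and column 1 has {triangle, star, hexagon, diamond, cross}, leaving only square.
Row 2, column 3: row 2 has {circle, square} and column 3 has {circle, square, star, hexagon, diamond, cross}, leaving only triangle.
Row 2, column 4: row 2 has {circle, square, triangle} and column 4 has {circle, square, triangle, star, hexagon, diamond}, leaving only cross.
Row 2, column 6: row 2 has {circle, square, triangle, cross} and column 6 has {square, triangle, hexagon, diamond}, leaving only star.
Row 2, column 7: row 2 has {circle, square, triangle, star, cross} and column 7 has {circle, square, triangle, star, hexagon, cross}, leaving only diamond.
Row 2, column 5: row 2 has {circle, square, triangle, star, diamond, cross} and column 5 has {circle, square, star, cross}, leaving only hexagon.
So row 2 reads: square circle triangle cross hexagon star diamond.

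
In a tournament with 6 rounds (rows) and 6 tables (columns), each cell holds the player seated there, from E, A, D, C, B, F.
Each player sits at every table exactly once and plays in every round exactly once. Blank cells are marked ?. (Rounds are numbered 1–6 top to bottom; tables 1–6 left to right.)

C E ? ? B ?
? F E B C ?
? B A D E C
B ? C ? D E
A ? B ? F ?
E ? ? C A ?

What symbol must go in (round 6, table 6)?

Round 2, table 1: round 2 has {E, C, B, F} and table 1 has {E, A, C, B}, leaving only D.
Round 2, table 6: round 2 has {E, D, C, B, F} and table 6 has {E, C}, leaving only A.
Round 3, table 1: round 3 has {E, A, D, C, B} and table 1 has {E, A, D, C, B}, leaving only F.
Round 4, table 2: round 4 has {E, D, C, B} and table 2 has {E, B, F}, leaving only A.
Round 4, table 4: round 4 has {E, A, D, C, B} and table 4 has {D, C, B}, leaving only F.
Round 1, table 4: round 1 has {E, C, B} and table 4 has {D, C, B, F}, leaving only A.
Round 5, table 4: round 5 has {A, B, F} and table 4 has {A, D, C, B, F}, leaving only E.
Round 5, table 6: round 5 has {E, A, B, F} and table 6 has {E, A, C}, leaving only D.
Round 1, table 6: round 1 has {E, A, C, B} and table 6 has {E, A, D, C}, leaving only F.
Round 6 already has {E, A, C} and table 6 already has {E, A, D, C, F}, so round 6, table 6 must be B.

B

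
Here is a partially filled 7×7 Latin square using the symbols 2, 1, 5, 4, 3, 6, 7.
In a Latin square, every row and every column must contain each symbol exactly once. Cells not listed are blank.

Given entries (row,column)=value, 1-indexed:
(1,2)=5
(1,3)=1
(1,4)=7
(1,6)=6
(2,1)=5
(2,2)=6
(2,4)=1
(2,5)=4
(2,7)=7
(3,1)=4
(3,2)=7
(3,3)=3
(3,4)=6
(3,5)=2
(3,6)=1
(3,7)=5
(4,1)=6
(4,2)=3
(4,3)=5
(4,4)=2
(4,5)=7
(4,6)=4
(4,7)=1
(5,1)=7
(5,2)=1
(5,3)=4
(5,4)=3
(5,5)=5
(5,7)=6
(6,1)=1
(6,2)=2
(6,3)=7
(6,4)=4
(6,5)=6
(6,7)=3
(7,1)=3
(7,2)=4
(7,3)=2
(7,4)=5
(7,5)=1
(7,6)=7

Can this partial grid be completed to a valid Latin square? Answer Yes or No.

Row 2, column 3: row 2 together with column 3 already contain {2, 1, 5, 4, 3, 6, 7} — every symbol — so nothing can go there. The grid has no valid completion.

No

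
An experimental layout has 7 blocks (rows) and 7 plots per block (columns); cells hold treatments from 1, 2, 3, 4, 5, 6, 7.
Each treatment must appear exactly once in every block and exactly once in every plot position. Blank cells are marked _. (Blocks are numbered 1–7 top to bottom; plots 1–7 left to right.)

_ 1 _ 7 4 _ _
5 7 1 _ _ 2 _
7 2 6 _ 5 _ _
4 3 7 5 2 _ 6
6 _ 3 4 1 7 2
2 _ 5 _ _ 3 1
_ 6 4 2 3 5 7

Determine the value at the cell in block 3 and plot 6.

4

Block 1, plot 1: block 1 has {1, 4, 7} and plot 1 has {2, 4, 5, 6, 7}, leaving only 3.
Block 1, plot 3: block 1 has {1, 3, 4, 7} and plot 3 has {1, 3, 4, 5, 6, 7}, leaving only 2.
Block 1, plot 6: block 1 has {1, 2, 3, 4, 7} and plot 6 has {2, 3, 5, 7}, leaving only 6.
Block 1, plot 7: block 1 has {1, 2, 3, 4, 6, 7} and plot 7 has {1, 2, 6, 7}, leaving only 5.
Block 2, plot 5: block 2 has {1, 2, 5, 7} and plot 5 has {1, 2, 3, 4, 5}, leaving only 6.
Block 2, plot 4: block 2 has {1, 2, 5, 6, 7} and plot 4 has {2, 4, 5, 7}, leaving only 3.
Block 2, plot 7: block 2 has {1, 2, 3, 5, 6, 7} and plot 7 has {1, 2, 5, 6, 7}, leaving only 4.
Block 3, plot 4: block 3 has {2, 5, 6, 7} and plot 4 has {2, 3, 4, 5, 7}, leaving only 1.
Block 3 already has {1, 2, 5, 6, 7} and plot 6 already has {2, 3, 5, 6, 7}, so block 3, plot 6 must be 4.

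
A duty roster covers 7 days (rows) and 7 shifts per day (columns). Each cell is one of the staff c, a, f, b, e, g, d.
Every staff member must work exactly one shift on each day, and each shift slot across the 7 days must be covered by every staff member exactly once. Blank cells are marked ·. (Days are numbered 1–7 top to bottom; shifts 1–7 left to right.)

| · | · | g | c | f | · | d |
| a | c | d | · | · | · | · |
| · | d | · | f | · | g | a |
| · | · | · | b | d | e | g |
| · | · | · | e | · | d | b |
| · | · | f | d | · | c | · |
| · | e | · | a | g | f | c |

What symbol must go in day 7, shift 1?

Day 2, shift 4: day 2 has {c, a, d} and shift 4 has {c, a, f, b, e, d}, leaving only g.
Day 2, shift 6: day 2 has {c, a, g, d} and shift 6 has {c, f, e, g, d}, leaving only b.
Day 1, shift 6: day 1 has {c, f, g, d} and shift 6 has {c, f, b, e, g, d}, leaving only a.
Day 1, shift 2: day 1 has {c, a, f, g, d} and shift 2 has {c, e, d}, leaving only b.
Day 1, shift 1: day 1 has {c, a, f, b, g, d} and shift 1 has {a}, leaving only e.
Day 2, shift 5: day 2 has {c, a, b, g, d} and shift 5 has {f, g, d}, leaving only e.
Day 2, shift 7: day 2 has {c, a, b, e, g, d} and shift 7 has {c, a, b, g, d}, leaving only f.
Day 6, shift 7: day 6 has {c, f, d} and shift 7 has {c, a, f, b, g, d}, leaving only e.
Day 7, shift 3: day 7 has {c, a, f, e, g} and shift 3 has {f, g, d}, leaving only b.
Day 7 already has {c, a, f, b, e, g} and shift 1 already has {a, e}, so day 7, shift 1 must be d.

d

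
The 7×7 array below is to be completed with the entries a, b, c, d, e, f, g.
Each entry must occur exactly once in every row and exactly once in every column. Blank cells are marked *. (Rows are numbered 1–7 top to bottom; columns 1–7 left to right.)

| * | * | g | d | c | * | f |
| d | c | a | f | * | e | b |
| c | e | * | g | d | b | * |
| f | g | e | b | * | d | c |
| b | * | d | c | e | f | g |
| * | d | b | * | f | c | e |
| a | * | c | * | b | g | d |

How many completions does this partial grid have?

1

Row 1, column 1: eliminating its row and column leaves {e}.
Row 1, column 2: eliminating its row and column leaves {a, b}.
Row 1, column 6: eliminating its row and column leaves {a}.
Row 2, column 5: eliminating its row and column leaves {g}.
Row 3, column 3: eliminating its row and column leaves {f}.
Row 3, column 7: eliminating its row and column leaves {a}.
Row 4, column 5: eliminating its row and column leaves {a}.
Row 5, column 2: eliminating its row and column leaves {a}.
Row 6, column 1: eliminating its row and column leaves {g}.
Row 6, column 4: eliminating its row and column leaves {a}.
Row 7, column 2: eliminating its row and column leaves {f}.
Row 7, column 4: eliminating its row and column leaves {e}.
Only one assignment across all blanks avoids any row or column repeat, giving 1 completion.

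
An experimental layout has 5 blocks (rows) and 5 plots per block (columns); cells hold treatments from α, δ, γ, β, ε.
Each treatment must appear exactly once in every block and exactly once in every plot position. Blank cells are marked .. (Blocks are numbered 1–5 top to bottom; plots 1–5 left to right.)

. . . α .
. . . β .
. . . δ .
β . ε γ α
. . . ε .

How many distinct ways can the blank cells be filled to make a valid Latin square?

Block 1, plot 1: eliminating its block and plot leaves {δ, γ, ε}.
Block 1, plot 2: eliminating its block and plot leaves {δ, γ, β, ε}.
Block 1, plot 3: eliminating its block and plot leaves {δ, γ, β}.
Block 1, plot 5: eliminating its block and plot leaves {δ, γ, β, ε}.
Block 2, plot 1: eliminating its block and plot leaves {α, δ, γ, ε}.
Block 2, plot 2: eliminating its block and plot leaves {α, δ, γ, ε}.
Block 2, plot 3: eliminating its block and plot leaves {α, δ, γ}.
Block 2, plot 5: eliminating its block and plot leaves {δ, γ, ε}.
Block 3, plot 1: eliminating its block and plot leaves {α, γ, ε}.
Block 3, plot 2: eliminating its block and plot leaves {α, γ, β, ε}.
Block 3, plot 3: eliminating its block and plot leaves {α, γ, β}.
Block 3, plot 5: eliminating its block and plot leaves {γ, β, ε}.
Block 4, plot 2: eliminating its block and plot leaves {δ}.
Block 5, plot 1: eliminating its block and plot leaves {α, δ, γ}.
Block 5, plot 2: eliminating its block and plot leaves {α, δ, γ, β}.
Block 5, plot 3: eliminating its block and plot leaves {α, δ, γ, β}.
Block 5, plot 5: eliminating its block and plot leaves {δ, γ, β}.
Enumerating the assignments across these blanks that avoid any block or plot repeat gives 56 completions.

56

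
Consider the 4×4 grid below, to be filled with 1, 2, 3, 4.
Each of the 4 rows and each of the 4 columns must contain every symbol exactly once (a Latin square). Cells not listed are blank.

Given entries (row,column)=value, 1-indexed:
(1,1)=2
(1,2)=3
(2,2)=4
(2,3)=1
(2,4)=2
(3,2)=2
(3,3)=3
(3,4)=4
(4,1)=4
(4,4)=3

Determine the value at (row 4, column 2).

1

Row 4 already has {3, 4} and column 2 already has {2, 3, 4}, so row 4, column 2 must be 1.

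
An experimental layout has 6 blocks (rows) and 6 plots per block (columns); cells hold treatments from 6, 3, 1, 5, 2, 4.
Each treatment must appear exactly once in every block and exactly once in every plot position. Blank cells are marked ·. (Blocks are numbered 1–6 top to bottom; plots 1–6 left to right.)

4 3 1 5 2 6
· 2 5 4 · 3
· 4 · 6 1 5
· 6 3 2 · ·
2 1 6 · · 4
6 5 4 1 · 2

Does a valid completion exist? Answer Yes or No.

Yes

No block or plot among the givens repeats a symbol, and propagating forced cells runs into no contradiction.
One valid completion exists (for instance, 4 3 1 5 2 6 / 1 2 5 4 6 3 / 3 4 2 6 1 5 / 5 6 3 2 4 1 / 2 1 6 3 5 4 / 6 5 4 1 3 2).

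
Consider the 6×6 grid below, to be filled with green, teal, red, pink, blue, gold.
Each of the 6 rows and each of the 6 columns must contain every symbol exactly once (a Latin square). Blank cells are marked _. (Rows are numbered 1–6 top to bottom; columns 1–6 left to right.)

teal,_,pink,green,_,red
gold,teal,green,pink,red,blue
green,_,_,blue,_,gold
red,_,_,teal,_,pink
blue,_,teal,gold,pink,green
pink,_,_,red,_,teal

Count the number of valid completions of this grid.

4

Row 1, column 2: eliminating its row and column leaves {blue, gold}.
Row 1, column 5: eliminating its row and column leaves {blue, gold}.
Row 3, column 2: eliminating its row and column leaves {red, pink}.
Row 3, column 3: eliminating its row and column leaves {red}.
Row 3, column 5: eliminating its row and column leaves {teal}.
Row 4, column 2: eliminating its row and column leaves {green, blue, gold}.
Row 4, column 3: eliminating its row and column leaves {blue, gold}.
Row 4, column 5: eliminating its row and column leaves {green, blue, gold}.
Row 5, column 2: eliminating its row and column leaves {red}.
Row 6, column 2: eliminating its row and column leaves {green, blue, gold}.
Row 6, column 3: eliminating its row and column leaves {blue, gold}.
Row 6, column 5: eliminating its row and column leaves {green, blue, gold}.
Enumerating the assignments across these blanks that avoid any row or column repeat gives 4 completions.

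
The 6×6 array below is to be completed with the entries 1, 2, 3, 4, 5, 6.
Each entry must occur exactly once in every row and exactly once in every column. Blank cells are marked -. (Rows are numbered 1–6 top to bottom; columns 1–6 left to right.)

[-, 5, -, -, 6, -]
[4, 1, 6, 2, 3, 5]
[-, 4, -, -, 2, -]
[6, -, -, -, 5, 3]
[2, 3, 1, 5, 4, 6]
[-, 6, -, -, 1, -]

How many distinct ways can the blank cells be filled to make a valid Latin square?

Row 1, column 1: eliminating its row and column leaves {1, 3}.
Row 1, column 3: eliminating its row and column leaves {2, 3, 4}.
Row 1, column 4: eliminating its row and column leaves {1, 3, 4}.
Row 1, column 6: eliminating its row and column leaves {1, 2, 4}.
Row 3, column 1: eliminating its row and column leaves {1, 3, 5}.
Row 3, column 3: eliminating its row and column leaves {3, 5}.
Row 3, column 4: eliminating its row and column leaves {1, 3, 6}.
Row 3, column 6: eliminating its row and column leaves {1}.
Row 4, column 2: eliminating its row and column leaves {2}.
Row 4, column 3: eliminating its row and column leaves {2, 4}.
Row 4, column 4: eliminating its row and column leaves {1, 4}.
Row 6, column 1: eliminating its row and column leaves {3, 5}.
Row 6, column 3: eliminating its row and column leaves {2, 3, 4, 5}.
Row 6, column 4: eliminating its row and column leaves {3, 4}.
Row 6, column 6: eliminating its row and column leaves {2, 4}.
Enumerating the assignments across these blanks that avoid any row or column repeat gives 3 completions.

3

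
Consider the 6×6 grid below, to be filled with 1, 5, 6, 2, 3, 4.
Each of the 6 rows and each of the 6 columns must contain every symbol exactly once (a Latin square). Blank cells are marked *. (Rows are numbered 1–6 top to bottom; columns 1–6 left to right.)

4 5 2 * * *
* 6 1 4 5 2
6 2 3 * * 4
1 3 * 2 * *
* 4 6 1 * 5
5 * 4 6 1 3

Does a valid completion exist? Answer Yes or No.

Row 3, column 5: row 3 together with column 5 already contain {1, 5, 6, 2, 3, 4} — every symbol — so nothing can go there. The grid has no valid completion.

No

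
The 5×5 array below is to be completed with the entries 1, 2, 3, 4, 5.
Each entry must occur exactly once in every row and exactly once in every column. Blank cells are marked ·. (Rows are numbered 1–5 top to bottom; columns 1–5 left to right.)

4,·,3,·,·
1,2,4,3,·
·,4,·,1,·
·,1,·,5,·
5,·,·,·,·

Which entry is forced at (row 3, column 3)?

5

Row 1, column 2: row 1 has {3, 4} and column 2 has {1, 2, 4}, leaving only 5.
Row 1, column 4: row 1 has {3, 4, 5} and column 4 has {1, 3, 5}, leaving only 2.
Row 1, column 5: row 1 has {2, 3, 4, 5} and column 5 has {}, leaving only 1.
Row 2, column 5: row 2 has {1, 2, 3, 4} and column 5 has {1}, leaving only 5.
Row 4, column 3: row 4 has {1, 5} and column 3 has {3, 4}, leaving only 2.
Row 3 already has {1, 4} and column 3 already has {2, 3, 4}, so row 3, column 3 must be 5.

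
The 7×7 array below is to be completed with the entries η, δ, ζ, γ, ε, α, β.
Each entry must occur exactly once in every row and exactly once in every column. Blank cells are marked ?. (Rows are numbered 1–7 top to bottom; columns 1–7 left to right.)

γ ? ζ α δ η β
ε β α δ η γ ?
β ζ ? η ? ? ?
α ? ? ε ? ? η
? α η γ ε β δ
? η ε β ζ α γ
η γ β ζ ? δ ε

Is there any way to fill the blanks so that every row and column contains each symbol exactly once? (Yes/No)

No row or column among the givens repeats a symbol, and propagating forced cells runs into no contradiction.
One valid completion exists (for instance, γ ε ζ α δ η β / ε β α δ η γ ζ / β ζ δ η γ ε α / α δ γ ε β ζ η / ζ α η γ ε β δ / δ η ε β ζ α γ / η γ β ζ α δ ε).

Yes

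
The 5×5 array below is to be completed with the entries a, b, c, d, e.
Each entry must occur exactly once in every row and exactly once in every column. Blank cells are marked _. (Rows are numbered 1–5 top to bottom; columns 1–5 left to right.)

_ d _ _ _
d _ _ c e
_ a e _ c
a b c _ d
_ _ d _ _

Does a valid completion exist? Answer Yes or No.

No

Row 2, column 2: row 2 together with column 2 already contain {a, b, c, d, e} — every symbol — so nothing can go there. The grid has no valid completion.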